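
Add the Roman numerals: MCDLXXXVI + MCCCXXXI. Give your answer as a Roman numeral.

MCDLXXXVI = 1486
MCCCXXXI = 1331
1486 + 1331 = 2817

MMDCCCXVII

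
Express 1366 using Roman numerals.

Convert 1366 to Roman numerals:
  1366 contains 1×1000 (M)
  366 contains 3×100 (CCC)
  66 contains 1×50 (L)
  16 contains 1×10 (X)
  6 contains 1×5 (V)
  1 contains 1×1 (I)

MCCCLXVI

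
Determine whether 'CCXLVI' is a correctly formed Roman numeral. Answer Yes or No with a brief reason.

'CCXLVI': Check the rules: uses only the symbols I, V, X, L, C, D, M; no symbol is repeated more than three times in a row; V, L and D each appear at most once; the only place a smaller symbol precedes a larger one is the allowed subtractive pair XL, the symbol right after such a pair (if any) is smaller than the pair's first symbol, and otherwise the values never increase from left to right. Value: C (100) + C (100) + XL (40) + V (5) + I (1) = 246. So it is a valid standard Roman numeral.

Yes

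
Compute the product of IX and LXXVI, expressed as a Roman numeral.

IX = 9
LXXVI = 76
9 × 76 = 684

DCLXXXIV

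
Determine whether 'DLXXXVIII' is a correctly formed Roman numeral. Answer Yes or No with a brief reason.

'DLXXXVIII': Check the rules: uses only the symbols I, V, X, L, C, D, M; no symbol is repeated more than three times in a row; V, L and D each appear at most once; no smaller symbol precedes a larger one (values never increase from left to right). Value: D (500) + L (50) + X (10) + X (10) + X (10) + V (5) + I (1) + I (1) + I (1) = 588. So it is a valid standard Roman numeral.

Yes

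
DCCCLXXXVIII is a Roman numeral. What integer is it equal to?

DCCCLXXXVIII: D=500, C=100, C=100, C=100, L=50, X=10, X=10, X=10, V=5, I=1, I=1, I=1
500 + 100 + 100 + 100 + 50 + 10 + 10 + 10 + 5 + 1 + 1 + 1 = 888

888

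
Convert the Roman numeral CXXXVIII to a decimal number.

CXXXVIII: C=100, X=10, X=10, X=10, V=5, I=1, I=1, I=1
100 + 10 + 10 + 10 + 5 + 1 + 1 + 1 = 138

138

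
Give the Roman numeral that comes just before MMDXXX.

MMDXXX = 2530; previous is 2529

MMDXXIX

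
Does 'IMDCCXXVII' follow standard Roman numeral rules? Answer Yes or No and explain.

'IMDCCXXVII': Invalid subtractive combination: IM

No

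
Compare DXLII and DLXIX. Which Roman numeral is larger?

DXLII = 542
DLXIX = 569
569 is larger

DLXIX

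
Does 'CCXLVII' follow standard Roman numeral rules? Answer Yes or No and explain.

'CCXLVII': Check the rules: uses only the symbols I, V, X, L, C, D, M; no symbol is repeated more than three times in a row; V, L and D each appear at most once; the only place a smaller symbol precedes a larger one is the allowed subtractive pair XL, the symbol right after such a pair (if any) is smaller than the pair's first symbol, and otherwise the values never increase from left to right. Value: C (100) + C (100) + XL (40) + V (5) + I (1) + I (1) = 247. So it is a valid standard Roman numeral.

Yes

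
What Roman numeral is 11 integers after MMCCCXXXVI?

MMCCCXXXVI = 2336
2336 + 11 = 2347

MMCCCXLVII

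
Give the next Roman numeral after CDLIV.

CDLIV = 454, so the next integer is 454 + 1 = 455

CDLV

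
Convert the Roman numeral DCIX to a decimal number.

DCIX: D=500, C=100, IX=9
500 + 100 + 9 = 609

609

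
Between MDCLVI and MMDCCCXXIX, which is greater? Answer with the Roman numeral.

MDCLVI = 1656
MMDCCCXXIX = 2829
2829 is larger

MMDCCCXXIX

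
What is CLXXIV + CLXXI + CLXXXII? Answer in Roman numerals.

CLXXIV = 174, CLXXI = 171, CLXXXII = 182
174 + 171 = 345
345 + 182 = 527

DXXVII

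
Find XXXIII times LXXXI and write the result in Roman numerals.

XXXIII = 33
LXXXI = 81
33 × 81 = 2673

MMDCLXXIII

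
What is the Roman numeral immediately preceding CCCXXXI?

CCCXXXI = 331, so the previous integer is 331 - 1 = 330

CCCXXX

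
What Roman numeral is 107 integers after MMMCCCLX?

MMMCCCLX = 3360
3360 + 107 = 3467

MMMCDLXVII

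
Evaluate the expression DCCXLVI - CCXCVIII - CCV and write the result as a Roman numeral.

DCCXLVI = 746, CCXCVIII = 298, CCV = 205
746 - 298 = 448
448 - 205 = 243

CCXLIII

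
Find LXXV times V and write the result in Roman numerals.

LXXV = 75
V = 5
75 × 5 = 375

CCCLXXV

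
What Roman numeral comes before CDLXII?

CDLXII = 462, so the previous integer is 462 - 1 = 461

CDLXI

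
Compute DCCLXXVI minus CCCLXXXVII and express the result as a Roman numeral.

DCCLXXVI = 776
CCCLXXXVII = 387
776 - 387 = 389

CCCLXXXIX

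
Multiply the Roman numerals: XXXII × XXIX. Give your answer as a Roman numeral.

XXXII = 32
XXIX = 29
32 × 29 = 928

CMXXVIII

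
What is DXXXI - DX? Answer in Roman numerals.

DXXXI = 531
DX = 510
531 - 510 = 21

XXI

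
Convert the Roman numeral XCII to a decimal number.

XCII: XC=90, I=1, I=1
90 + 1 + 1 = 92

92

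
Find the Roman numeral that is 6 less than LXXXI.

LXXXI = 81
81 - 6 = 75

LXXV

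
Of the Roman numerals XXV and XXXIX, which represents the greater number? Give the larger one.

XXV = 25
XXXIX = 39
39 is larger

XXXIX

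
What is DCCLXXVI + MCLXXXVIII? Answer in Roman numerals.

DCCLXXVI = 776
MCLXXXVIII = 1188
776 + 1188 = 1964

MCMLXIV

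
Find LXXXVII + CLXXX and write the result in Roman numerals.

LXXXVII = 87
CLXXX = 180
87 + 180 = 267

CCLXVII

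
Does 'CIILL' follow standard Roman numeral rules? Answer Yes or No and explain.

'CIILL': L should not appear more than once

No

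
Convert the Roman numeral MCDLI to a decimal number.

MCDLI: M=1000, CD=400, L=50, I=1
1000 + 400 + 50 + 1 = 1451

1451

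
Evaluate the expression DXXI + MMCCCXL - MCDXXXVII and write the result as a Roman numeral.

DXXI = 521, MMCCCXL = 2340, MCDXXXVII = 1437
521 + 2340 = 2861
2861 - 1437 = 1424

MCDXXIV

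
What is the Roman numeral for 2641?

Convert 2641 to Roman numerals:
  2641 contains 2×1000 (MM)
  641 contains 1×500 (D)
  141 contains 1×100 (C)
  41 contains 1×40 (XL)
  1 contains 1×1 (I)

MMDCXLI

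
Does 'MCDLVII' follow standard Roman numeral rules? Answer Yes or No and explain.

'MCDLVII': Check the rules: uses only the symbols I, V, X, L, C, D, M; no symbol is repeated more than three times in a row; V, L and D each appear at most once; the only place a smaller symbol precedes a larger one is the allowed subtractive pair CD, the symbol right after such a pair (if any) is smaller than the pair's first symbol, and otherwise the values never increase from left to right. Value: M (1000) + CD (400) + L (50) + V (5) + I (1) + I (1) = 1457. So it is a valid standard Roman numeral.

Yes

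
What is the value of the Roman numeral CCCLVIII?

CCCLVIII: C=100, C=100, C=100, L=50, V=5, I=1, I=1, I=1
100 + 100 + 100 + 50 + 5 + 1 + 1 + 1 = 358

358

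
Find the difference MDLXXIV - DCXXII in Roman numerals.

MDLXXIV = 1574
DCXXII = 622
1574 - 622 = 952

CMLII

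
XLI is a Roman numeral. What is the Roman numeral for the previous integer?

XLI = 41, so the previous integer is 41 - 1 = 40

XL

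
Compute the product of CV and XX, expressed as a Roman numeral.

CV = 105
XX = 20
105 × 20 = 2100

MMC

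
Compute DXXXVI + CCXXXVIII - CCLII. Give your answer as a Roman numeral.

DXXXVI = 536, CCXXXVIII = 238, CCLII = 252
536 + 238 = 774
774 - 252 = 522

DXXII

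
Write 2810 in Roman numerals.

Convert 2810 to Roman numerals:
  2810 contains 2×1000 (MM)
  810 contains 1×500 (D)
  310 contains 3×100 (CCC)
  10 contains 1×10 (X)

MMDCCCX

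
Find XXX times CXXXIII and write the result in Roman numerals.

XXX = 30
CXXXIII = 133
30 × 133 = 3990

MMMCMXC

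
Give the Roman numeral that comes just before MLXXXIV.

MLXXXIV = 1084, so the previous integer is 1084 - 1 = 1083

MLXXXIII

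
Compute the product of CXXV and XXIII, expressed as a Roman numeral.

CXXV = 125
XXIII = 23
125 × 23 = 2875

MMDCCCLXXV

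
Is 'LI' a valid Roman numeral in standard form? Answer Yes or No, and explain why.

'LI': Check the rules: uses only the symbols I, V, X, L, C, D, M; no symbol is repeated more than three times in a row; V, L and D each appear at most once; no smaller symbol precedes a larger one (values never increase from left to right). Value: L (50) + I (1) = 51. So it is a valid standard Roman numeral.

Yes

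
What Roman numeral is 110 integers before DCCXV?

DCCXV = 715
715 - 110 = 605

DCV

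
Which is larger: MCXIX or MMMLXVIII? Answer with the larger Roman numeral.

MCXIX = 1119
MMMLXVIII = 3068
3068 is larger

MMMLXVIII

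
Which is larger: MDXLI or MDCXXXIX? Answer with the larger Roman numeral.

MDXLI = 1541
MDCXXXIX = 1639
1639 is larger

MDCXXXIX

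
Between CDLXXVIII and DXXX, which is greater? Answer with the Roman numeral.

CDLXXVIII = 478
DXXX = 530
530 is larger

DXXX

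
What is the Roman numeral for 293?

Convert 293 to Roman numerals:
  293 contains 2×100 (CC)
  93 contains 1×90 (XC)
  3 contains 3×1 (III)

CCXCIII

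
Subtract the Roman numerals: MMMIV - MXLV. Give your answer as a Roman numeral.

MMMIV = 3004
MXLV = 1045
3004 - 1045 = 1959

MCMLIX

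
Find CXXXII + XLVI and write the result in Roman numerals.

CXXXII = 132
XLVI = 46
132 + 46 = 178

CLXXVIII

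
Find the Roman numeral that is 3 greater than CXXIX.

CXXIX = 129
129 + 3 = 132

CXXXII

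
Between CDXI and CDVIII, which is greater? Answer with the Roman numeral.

CDXI = 411
CDVIII = 408
411 is larger

CDXI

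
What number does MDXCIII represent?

MDXCIII: M=1000, D=500, XC=90, I=1, I=1, I=1
1000 + 500 + 90 + 1 + 1 + 1 = 1593

1593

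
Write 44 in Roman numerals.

Convert 44 to Roman numerals:
  44 contains 1×40 (XL)
  4 contains 1×4 (IV)

XLIV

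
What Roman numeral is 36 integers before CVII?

CVII = 107
107 - 36 = 71

LXXI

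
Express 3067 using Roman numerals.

Convert 3067 to Roman numerals:
  3067 contains 3×1000 (MMM)
  67 contains 1×50 (L)
  17 contains 1×10 (X)
  7 contains 1×5 (V)
  2 contains 2×1 (II)

MMMLXVII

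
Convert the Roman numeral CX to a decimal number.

CX: C=100, X=10
100 + 10 = 110

110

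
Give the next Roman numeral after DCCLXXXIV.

DCCLXXXIV = 784; next is 785

DCCLXXXV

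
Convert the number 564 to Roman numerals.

Convert 564 to Roman numerals:
  564 contains 1×500 (D)
  64 contains 1×50 (L)
  14 contains 1×10 (X)
  4 contains 1×4 (IV)

DLXIV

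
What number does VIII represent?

VIII: V=5, I=1, I=1, I=1
5 + 1 + 1 + 1 = 8

8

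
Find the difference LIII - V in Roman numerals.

LIII = 53
V = 5
53 - 5 = 48

XLVIII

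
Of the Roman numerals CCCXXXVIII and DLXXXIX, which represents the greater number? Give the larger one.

CCCXXXVIII = 338
DLXXXIX = 589
589 is larger

DLXXXIX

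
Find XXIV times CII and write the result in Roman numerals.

XXIV = 24
CII = 102
24 × 102 = 2448

MMCDXLVIII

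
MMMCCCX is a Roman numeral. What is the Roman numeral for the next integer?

MMMCCCX = 3310; next is 3311

MMMCCCXI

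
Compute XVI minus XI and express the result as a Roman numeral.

XVI = 16
XI = 11
16 - 11 = 5

V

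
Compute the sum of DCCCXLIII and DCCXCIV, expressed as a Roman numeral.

DCCCXLIII = 843
DCCXCIV = 794
843 + 794 = 1637

MDCXXXVII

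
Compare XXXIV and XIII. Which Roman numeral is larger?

XXXIV = 34
XIII = 13
34 is larger

XXXIV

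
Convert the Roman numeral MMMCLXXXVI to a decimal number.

MMMCLXXXVI: M=1000, M=1000, M=1000, C=100, L=50, X=10, X=10, X=10, V=5, I=1
1000 + 1000 + 1000 + 100 + 50 + 10 + 10 + 10 + 5 + 1 = 3186

3186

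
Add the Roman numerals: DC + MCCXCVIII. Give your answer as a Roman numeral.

DC = 600
MCCXCVIII = 1298
600 + 1298 = 1898

MDCCCXCVIII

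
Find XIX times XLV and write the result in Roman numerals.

XIX = 19
XLV = 45
19 × 45 = 855

DCCCLV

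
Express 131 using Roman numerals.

Convert 131 to Roman numerals:
  131 contains 1×100 (C)
  31 contains 3×10 (XXX)
  1 contains 1×1 (I)

CXXXI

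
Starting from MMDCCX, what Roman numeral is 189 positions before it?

MMDCCX = 2710
2710 - 189 = 2521

MMDXXI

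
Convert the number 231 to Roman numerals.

Convert 231 to Roman numerals:
  231 contains 2×100 (CC)
  31 contains 3×10 (XXX)
  1 contains 1×1 (I)

CCXXXI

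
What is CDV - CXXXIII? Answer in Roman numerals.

CDV = 405
CXXXIII = 133
405 - 133 = 272

CCLXXII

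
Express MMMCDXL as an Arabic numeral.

MMMCDXL: M=1000, M=1000, M=1000, CD=400, XL=40
1000 + 1000 + 1000 + 400 + 40 = 3440

3440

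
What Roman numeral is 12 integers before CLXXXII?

CLXXXII = 182
182 - 12 = 170

CLXX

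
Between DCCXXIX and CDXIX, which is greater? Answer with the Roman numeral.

DCCXXIX = 729
CDXIX = 419
729 is larger

DCCXXIX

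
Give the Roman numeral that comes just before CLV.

CLV = 155; previous is 154

CLIV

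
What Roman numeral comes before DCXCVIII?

DCXCVIII = 698, so the previous integer is 698 - 1 = 697

DCXCVII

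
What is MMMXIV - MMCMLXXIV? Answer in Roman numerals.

MMMXIV = 3014
MMCMLXXIV = 2974
3014 - 2974 = 40

XL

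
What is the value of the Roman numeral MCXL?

MCXL: M=1000, C=100, XL=40
1000 + 100 + 40 = 1140

1140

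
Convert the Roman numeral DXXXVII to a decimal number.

DXXXVII: D=500, X=10, X=10, X=10, V=5, I=1, I=1
500 + 10 + 10 + 10 + 5 + 1 + 1 = 537

537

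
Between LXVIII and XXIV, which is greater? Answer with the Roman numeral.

LXVIII = 68
XXIV = 24
68 is larger

LXVIII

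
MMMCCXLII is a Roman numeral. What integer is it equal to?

MMMCCXLII: M=1000, M=1000, M=1000, C=100, C=100, XL=40, I=1, I=1
1000 + 1000 + 1000 + 100 + 100 + 40 + 1 + 1 = 3242

3242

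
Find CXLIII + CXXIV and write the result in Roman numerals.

CXLIII = 143
CXXIV = 124
143 + 124 = 267

CCLXVII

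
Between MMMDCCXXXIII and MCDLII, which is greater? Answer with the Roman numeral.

MMMDCCXXXIII = 3733
MCDLII = 1452
3733 is larger

MMMDCCXXXIII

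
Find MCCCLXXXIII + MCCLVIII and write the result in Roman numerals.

MCCCLXXXIII = 1383
MCCLVIII = 1258
1383 + 1258 = 2641

MMDCXLI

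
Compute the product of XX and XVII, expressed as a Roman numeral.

XX = 20
XVII = 17
20 × 17 = 340

CCCXL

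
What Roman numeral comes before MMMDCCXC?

MMMDCCXC = 3790, so the previous integer is 3790 - 1 = 3789

MMMDCCLXXXIX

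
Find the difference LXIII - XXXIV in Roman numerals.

LXIII = 63
XXXIV = 34
63 - 34 = 29

XXIX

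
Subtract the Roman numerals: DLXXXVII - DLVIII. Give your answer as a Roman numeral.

DLXXXVII = 587
DLVIII = 558
587 - 558 = 29

XXIX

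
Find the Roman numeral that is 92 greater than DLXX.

DLXX = 570
570 + 92 = 662

DCLXII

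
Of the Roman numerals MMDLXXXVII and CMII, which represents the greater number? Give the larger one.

MMDLXXXVII = 2587
CMII = 902
2587 is larger

MMDLXXXVII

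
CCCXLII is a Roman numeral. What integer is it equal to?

CCCXLII: C=100, C=100, C=100, XL=40, I=1, I=1
100 + 100 + 100 + 40 + 1 + 1 = 342

342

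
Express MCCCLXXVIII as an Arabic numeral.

MCCCLXXVIII: M=1000, C=100, C=100, C=100, L=50, X=10, X=10, V=5, I=1, I=1, I=1
1000 + 100 + 100 + 100 + 50 + 10 + 10 + 5 + 1 + 1 + 1 = 1378

1378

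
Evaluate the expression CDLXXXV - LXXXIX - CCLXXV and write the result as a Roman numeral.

CDLXXXV = 485, LXXXIX = 89, CCLXXV = 275
485 - 89 = 396
396 - 275 = 121

CXXI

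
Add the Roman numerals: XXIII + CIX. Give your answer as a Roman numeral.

XXIII = 23
CIX = 109
23 + 109 = 132

CXXXII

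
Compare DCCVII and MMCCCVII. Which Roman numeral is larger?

DCCVII = 707
MMCCCVII = 2307
2307 is larger

MMCCCVII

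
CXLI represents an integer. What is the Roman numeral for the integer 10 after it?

CXLI = 141
141 + 10 = 151

CLI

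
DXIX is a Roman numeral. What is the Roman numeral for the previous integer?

DXIX = 519; previous is 518

DXVIII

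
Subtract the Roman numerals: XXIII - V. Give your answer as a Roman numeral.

XXIII = 23
V = 5
23 - 5 = 18

XVIII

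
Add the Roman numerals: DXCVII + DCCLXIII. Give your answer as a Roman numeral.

DXCVII = 597
DCCLXIII = 763
597 + 763 = 1360

MCCCLX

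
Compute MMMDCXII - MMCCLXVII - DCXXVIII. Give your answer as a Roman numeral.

MMMDCXII = 3612, MMCCLXVII = 2267, DCXXVIII = 628
3612 - 2267 = 1345
1345 - 628 = 717

DCCXVII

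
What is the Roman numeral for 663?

Convert 663 to Roman numerals:
  663 contains 1×500 (D)
  163 contains 1×100 (C)
  63 contains 1×50 (L)
  13 contains 1×10 (X)
  3 contains 3×1 (III)

DCLXIII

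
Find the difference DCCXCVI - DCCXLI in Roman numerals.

DCCXCVI = 796
DCCXLI = 741
796 - 741 = 55

LV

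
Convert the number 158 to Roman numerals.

Convert 158 to Roman numerals:
  158 contains 1×100 (C)
  58 contains 1×50 (L)
  8 contains 1×5 (V)
  3 contains 3×1 (III)

CLVIII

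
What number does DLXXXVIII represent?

DLXXXVIII: D=500, L=50, X=10, X=10, X=10, V=5, I=1, I=1, I=1
500 + 50 + 10 + 10 + 10 + 5 + 1 + 1 + 1 = 588

588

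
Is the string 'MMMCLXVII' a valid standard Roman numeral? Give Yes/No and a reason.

'MMMCLXVII': Check the rules: uses only the symbols I, V, X, L, C, D, M; no symbol is repeated more than three times in a row; V, L and D each appear at most once; no smaller symbol precedes a larger one (values never increase from left to right). Value: M (1000) + M (1000) + M (1000) + C (100) + L (50) + X (10) + V (5) + I (1) + I (1) = 3167. So it is a valid standard Roman numeral.

Yes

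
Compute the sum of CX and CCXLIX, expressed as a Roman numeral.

CX = 110
CCXLIX = 249
110 + 249 = 359

CCCLIX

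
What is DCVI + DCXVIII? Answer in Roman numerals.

DCVI = 606
DCXVIII = 618
606 + 618 = 1224

MCCXXIV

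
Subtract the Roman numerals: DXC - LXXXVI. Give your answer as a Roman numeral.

DXC = 590
LXXXVI = 86
590 - 86 = 504

DIV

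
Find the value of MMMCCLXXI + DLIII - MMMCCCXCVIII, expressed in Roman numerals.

MMMCCLXXI = 3271, DLIII = 553, MMMCCCXCVIII = 3398
3271 + 553 = 3824
3824 - 3398 = 426

CDXXVI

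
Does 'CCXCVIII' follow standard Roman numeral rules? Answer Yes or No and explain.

'CCXCVIII': Check the rules: uses only the symbols I, V, X, L, C, D, M; no symbol is repeated more than three times in a row; V, L and D each appear at most once; the only place a smaller symbol precedes a larger one is the allowed subtractive pair XC, the symbol right after such a pair (if any) is smaller than the pair's first symbol, and otherwise the values never increase from left to right. Value: C (100) + C (100) + XC (90) + V (5) + I (1) + I (1) + I (1) = 298. So it is a valid standard Roman numeral.

Yes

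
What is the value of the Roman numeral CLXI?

CLXI: C=100, L=50, X=10, I=1
100 + 50 + 10 + 1 = 161

161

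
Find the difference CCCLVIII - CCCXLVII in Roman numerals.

CCCLVIII = 358
CCCXLVII = 347
358 - 347 = 11

XI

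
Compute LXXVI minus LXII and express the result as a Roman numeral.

LXXVI = 76
LXII = 62
76 - 62 = 14

XIV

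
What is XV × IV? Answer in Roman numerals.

XV = 15
IV = 4
15 × 4 = 60

LX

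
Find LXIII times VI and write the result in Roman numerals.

LXIII = 63
VI = 6
63 × 6 = 378

CCCLXXVIII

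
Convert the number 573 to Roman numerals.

Convert 573 to Roman numerals:
  573 contains 1×500 (D)
  73 contains 1×50 (L)
  23 contains 2×10 (XX)
  3 contains 3×1 (III)

DLXXIII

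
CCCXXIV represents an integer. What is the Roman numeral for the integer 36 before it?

CCCXXIV = 324
324 - 36 = 288

CCLXXXVIII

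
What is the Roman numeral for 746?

Convert 746 to Roman numerals:
  746 contains 1×500 (D)
  246 contains 2×100 (CC)
  46 contains 1×40 (XL)
  6 contains 1×5 (V)
  1 contains 1×1 (I)

DCCXLVI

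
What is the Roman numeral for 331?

Convert 331 to Roman numerals:
  331 contains 3×100 (CCC)
  31 contains 3×10 (XXX)
  1 contains 1×1 (I)

CCCXXXI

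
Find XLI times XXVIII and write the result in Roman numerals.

XLI = 41
XXVIII = 28
41 × 28 = 1148

MCXLVIII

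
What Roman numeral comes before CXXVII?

CXXVII = 127; previous is 126

CXXVI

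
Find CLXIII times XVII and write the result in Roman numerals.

CLXIII = 163
XVII = 17
163 × 17 = 2771

MMDCCLXXI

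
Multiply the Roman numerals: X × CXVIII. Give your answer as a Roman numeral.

X = 10
CXVIII = 118
10 × 118 = 1180

MCLXXX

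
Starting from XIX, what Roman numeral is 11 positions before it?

XIX = 19
19 - 11 = 8

VIII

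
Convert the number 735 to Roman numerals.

Convert 735 to Roman numerals:
  735 contains 1×500 (D)
  235 contains 2×100 (CC)
  35 contains 3×10 (XXX)
  5 contains 1×5 (V)

DCCXXXV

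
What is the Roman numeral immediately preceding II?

II = 2; previous is 1

I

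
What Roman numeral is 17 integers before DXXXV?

DXXXV = 535
535 - 17 = 518

DXVIII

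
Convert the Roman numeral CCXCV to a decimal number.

CCXCV: C=100, C=100, XC=90, V=5
100 + 100 + 90 + 5 = 295

295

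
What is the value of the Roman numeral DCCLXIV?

DCCLXIV: D=500, C=100, C=100, L=50, X=10, IV=4
500 + 100 + 100 + 50 + 10 + 4 = 764

764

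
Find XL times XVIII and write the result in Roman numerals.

XL = 40
XVIII = 18
40 × 18 = 720

DCCXX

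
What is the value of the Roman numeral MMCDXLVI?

MMCDXLVI: M=1000, M=1000, CD=400, XL=40, V=5, I=1
1000 + 1000 + 400 + 40 + 5 + 1 = 2446

2446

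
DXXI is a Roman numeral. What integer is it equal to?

DXXI: D=500, X=10, X=10, I=1
500 + 10 + 10 + 1 = 521

521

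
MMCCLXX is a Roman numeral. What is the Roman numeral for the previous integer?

MMCCLXX = 2270, so the previous integer is 2270 - 1 = 2269

MMCCLXIX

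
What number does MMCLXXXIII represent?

MMCLXXXIII: M=1000, M=1000, C=100, L=50, X=10, X=10, X=10, I=1, I=1, I=1
1000 + 1000 + 100 + 50 + 10 + 10 + 10 + 1 + 1 + 1 = 2183

2183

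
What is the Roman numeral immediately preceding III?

III = 3; previous is 2

II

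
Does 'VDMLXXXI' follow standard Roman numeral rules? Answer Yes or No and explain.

'VDMLXXXI': Invalid subtractive combination: VD

No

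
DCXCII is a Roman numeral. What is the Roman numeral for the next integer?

DCXCII = 692, so the next integer is 692 + 1 = 693

DCXCIII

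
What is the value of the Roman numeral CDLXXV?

CDLXXV: CD=400, L=50, X=10, X=10, V=5
400 + 50 + 10 + 10 + 5 = 475

475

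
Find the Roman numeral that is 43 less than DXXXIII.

DXXXIII = 533
533 - 43 = 490

CDXC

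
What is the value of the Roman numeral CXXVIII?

CXXVIII: C=100, X=10, X=10, V=5, I=1, I=1, I=1
100 + 10 + 10 + 5 + 1 + 1 + 1 = 128

128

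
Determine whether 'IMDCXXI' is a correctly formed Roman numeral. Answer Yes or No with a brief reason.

'IMDCXXI': Invalid subtractive combination: IM

No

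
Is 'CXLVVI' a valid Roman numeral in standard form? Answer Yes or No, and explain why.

'CXLVVI': V should not appear more than once

No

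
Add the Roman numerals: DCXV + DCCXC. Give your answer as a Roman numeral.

DCXV = 615
DCCXC = 790
615 + 790 = 1405

MCDV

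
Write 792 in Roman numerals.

Convert 792 to Roman numerals:
  792 contains 1×500 (D)
  292 contains 2×100 (CC)
  92 contains 1×90 (XC)
  2 contains 2×1 (II)

DCCXCII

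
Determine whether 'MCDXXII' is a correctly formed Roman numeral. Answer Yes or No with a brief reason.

'MCDXXII': Check the rules: uses only the symbols I, V, X, L, C, D, M; no symbol is repeated more than three times in a row; V, L and D each appear at most once; the only place a smaller symbol precedes a larger one is the allowed subtractive pair CD, the symbol right after such a pair (if any) is smaller than the pair's first symbol, and otherwise the values never increase from left to right. Value: M (1000) + CD (400) + X (10) + X (10) + I (1) + I (1) = 1422. So it is a valid standard Roman numeral.

Yes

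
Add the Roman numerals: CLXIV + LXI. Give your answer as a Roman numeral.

CLXIV = 164
LXI = 61
164 + 61 = 225

CCXXV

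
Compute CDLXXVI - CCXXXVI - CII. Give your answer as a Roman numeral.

CDLXXVI = 476, CCXXXVI = 236, CII = 102
476 - 236 = 240
240 - 102 = 138

CXXXVIII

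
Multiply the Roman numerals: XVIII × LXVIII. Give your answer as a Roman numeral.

XVIII = 18
LXVIII = 68
18 × 68 = 1224

MCCXXIV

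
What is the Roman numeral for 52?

Convert 52 to Roman numerals:
  52 contains 1×50 (L)
  2 contains 2×1 (II)

LII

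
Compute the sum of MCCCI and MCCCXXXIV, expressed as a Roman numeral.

MCCCI = 1301
MCCCXXXIV = 1334
1301 + 1334 = 2635

MMDCXXXV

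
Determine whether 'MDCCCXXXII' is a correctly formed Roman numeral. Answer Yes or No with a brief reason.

'MDCCCXXXII': Check the rules: uses only the symbols I, V, X, L, C, D, M; no symbol is repeated more than three times in a row; V, L and D each appear at most once; no smaller symbol precedes a larger one (values never increase from left to right). Value: M (1000) + D (500) + C (100) + C (100) + C (100) + X (10) + X (10) + X (10) + I (1) + I (1) = 1832. So it is a valid standard Roman numeral.

Yes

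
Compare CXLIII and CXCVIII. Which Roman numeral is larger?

CXLIII = 143
CXCVIII = 198
198 is larger

CXCVIII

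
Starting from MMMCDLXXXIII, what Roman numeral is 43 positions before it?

MMMCDLXXXIII = 3483
3483 - 43 = 3440

MMMCDXL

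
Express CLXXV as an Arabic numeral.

CLXXV: C=100, L=50, X=10, X=10, V=5
100 + 50 + 10 + 10 + 5 = 175

175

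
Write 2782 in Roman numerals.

Convert 2782 to Roman numerals:
  2782 contains 2×1000 (MM)
  782 contains 1×500 (D)
  282 contains 2×100 (CC)
  82 contains 1×50 (L)
  32 contains 3×10 (XXX)
  2 contains 2×1 (II)

MMDCCLXXXII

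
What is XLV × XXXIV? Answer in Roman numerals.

XLV = 45
XXXIV = 34
45 × 34 = 1530

MDXXX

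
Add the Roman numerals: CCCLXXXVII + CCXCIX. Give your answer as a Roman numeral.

CCCLXXXVII = 387
CCXCIX = 299
387 + 299 = 686

DCLXXXVI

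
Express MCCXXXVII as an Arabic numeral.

MCCXXXVII: M=1000, C=100, C=100, X=10, X=10, X=10, V=5, I=1, I=1
1000 + 100 + 100 + 10 + 10 + 10 + 5 + 1 + 1 = 1237

1237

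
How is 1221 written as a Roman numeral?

Convert 1221 to Roman numerals:
  1221 contains 1×1000 (M)
  221 contains 2×100 (CC)
  21 contains 2×10 (XX)
  1 contains 1×1 (I)

MCCXXI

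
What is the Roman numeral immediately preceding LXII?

LXII = 62, so the previous integer is 62 - 1 = 61

LXI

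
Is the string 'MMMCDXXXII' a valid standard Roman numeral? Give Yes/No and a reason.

'MMMCDXXXII': Check the rules: uses only the symbols I, V, X, L, C, D, M; no symbol is repeated more than three times in a row; V, L and D each appear at most once; the only place a smaller symbol precedes a larger one is the allowed subtractive pair CD, the symbol right after such a pair (if any) is smaller than the pair's first symbol, and otherwise the values never increase from left to right. Value: M (1000) + M (1000) + M (1000) + CD (400) + X (10) + X (10) + X (10) + I (1) + I (1) = 3432. So it is a valid standard Roman numeral.

Yes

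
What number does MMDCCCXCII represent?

MMDCCCXCII: M=1000, M=1000, D=500, C=100, C=100, C=100, XC=90, I=1, I=1
1000 + 1000 + 500 + 100 + 100 + 100 + 90 + 1 + 1 = 2892

2892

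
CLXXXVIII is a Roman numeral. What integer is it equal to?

CLXXXVIII: C=100, L=50, X=10, X=10, X=10, V=5, I=1, I=1, I=1
100 + 50 + 10 + 10 + 10 + 5 + 1 + 1 + 1 = 188

188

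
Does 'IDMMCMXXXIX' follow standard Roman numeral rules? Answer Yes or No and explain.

'IDMMCMXXXIX': Invalid subtractive combination: ID

No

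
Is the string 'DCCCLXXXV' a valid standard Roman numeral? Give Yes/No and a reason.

'DCCCLXXXV': Check the rules: uses only the symbols I, V, X, L, C, D, M; no symbol is repeated more than three times in a row; V, L and D each appear at most once; no smaller symbol precedes a larger one (values never increase from left to right). Value: D (500) + C (100) + C (100) + C (100) + L (50) + X (10) + X (10) + X (10) + V (5) = 885. So it is a valid standard Roman numeral.

Yes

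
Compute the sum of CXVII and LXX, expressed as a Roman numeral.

CXVII = 117
LXX = 70
117 + 70 = 187

CLXXXVII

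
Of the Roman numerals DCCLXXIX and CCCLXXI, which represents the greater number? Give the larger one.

DCCLXXIX = 779
CCCLXXI = 371
779 is larger

DCCLXXIX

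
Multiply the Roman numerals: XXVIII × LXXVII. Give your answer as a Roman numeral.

XXVIII = 28
LXXVII = 77
28 × 77 = 2156

MMCLVI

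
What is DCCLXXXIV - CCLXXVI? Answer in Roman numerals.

DCCLXXXIV = 784
CCLXXVI = 276
784 - 276 = 508

DVIII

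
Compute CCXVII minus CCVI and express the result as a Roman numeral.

CCXVII = 217
CCVI = 206
217 - 206 = 11

XI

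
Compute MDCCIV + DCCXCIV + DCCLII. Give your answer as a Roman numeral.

MDCCIV = 1704, DCCXCIV = 794, DCCLII = 752
1704 + 794 = 2498
2498 + 752 = 3250

MMMCCL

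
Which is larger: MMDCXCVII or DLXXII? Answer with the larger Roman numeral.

MMDCXCVII = 2697
DLXXII = 572
2697 is larger

MMDCXCVII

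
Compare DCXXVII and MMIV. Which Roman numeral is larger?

DCXXVII = 627
MMIV = 2004
2004 is larger

MMIV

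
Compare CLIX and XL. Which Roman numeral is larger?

CLIX = 159
XL = 40
159 is larger

CLIX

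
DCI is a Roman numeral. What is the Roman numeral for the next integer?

DCI = 601; next is 602

DCII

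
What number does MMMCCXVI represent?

MMMCCXVI: M=1000, M=1000, M=1000, C=100, C=100, X=10, V=5, I=1
1000 + 1000 + 1000 + 100 + 100 + 10 + 5 + 1 = 3216

3216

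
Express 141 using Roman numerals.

Convert 141 to Roman numerals:
  141 contains 1×100 (C)
  41 contains 1×40 (XL)
  1 contains 1×1 (I)

CXLI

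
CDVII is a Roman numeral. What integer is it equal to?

CDVII: CD=400, V=5, I=1, I=1
400 + 5 + 1 + 1 = 407

407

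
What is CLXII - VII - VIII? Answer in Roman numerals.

CLXII = 162, VII = 7, VIII = 8
162 - 7 = 155
155 - 8 = 147

CXLVII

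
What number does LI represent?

LI: L=50, I=1
50 + 1 = 51

51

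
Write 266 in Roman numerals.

Convert 266 to Roman numerals:
  266 contains 2×100 (CC)
  66 contains 1×50 (L)
  16 contains 1×10 (X)
  6 contains 1×5 (V)
  1 contains 1×1 (I)

CCLXVI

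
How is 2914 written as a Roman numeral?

Convert 2914 to Roman numerals:
  2914 contains 2×1000 (MM)
  914 contains 1×900 (CM)
  14 contains 1×10 (X)
  4 contains 1×4 (IV)

MMCMXIV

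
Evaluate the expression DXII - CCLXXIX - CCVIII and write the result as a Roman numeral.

DXII = 512, CCLXXIX = 279, CCVIII = 208
512 - 279 = 233
233 - 208 = 25

XXV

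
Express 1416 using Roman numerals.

Convert 1416 to Roman numerals:
  1416 contains 1×1000 (M)
  416 contains 1×400 (CD)
  16 contains 1×10 (X)
  6 contains 1×5 (V)
  1 contains 1×1 (I)

MCDXVI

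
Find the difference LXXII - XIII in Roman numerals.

LXXII = 72
XIII = 13
72 - 13 = 59

LIX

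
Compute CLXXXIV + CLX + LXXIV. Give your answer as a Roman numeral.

CLXXXIV = 184, CLX = 160, LXXIV = 74
184 + 160 = 344
344 + 74 = 418

CDXVIII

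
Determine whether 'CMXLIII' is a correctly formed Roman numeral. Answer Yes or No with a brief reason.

'CMXLIII': Check the rules: uses only the symbols I, V, X, L, C, D, M; no symbol is repeated more than three times in a row; V, L and D each appear at most once; the only places a smaller symbol precedes a larger one are the allowed subtractive pairs CM, XL, the symbol right after such a pair (if any) is smaller than the pair's first symbol, and otherwise the values never increase from left to right. Value: CM (900) + XL (40) + I (1) + I (1) + I (1) = 943. So it is a valid standard Roman numeral.

Yes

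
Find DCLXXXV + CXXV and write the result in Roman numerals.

DCLXXXV = 685
CXXV = 125
685 + 125 = 810

DCCCX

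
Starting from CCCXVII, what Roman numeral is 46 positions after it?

CCCXVII = 317
317 + 46 = 363

CCCLXIII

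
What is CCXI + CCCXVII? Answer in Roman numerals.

CCXI = 211
CCCXVII = 317
211 + 317 = 528

DXXVIII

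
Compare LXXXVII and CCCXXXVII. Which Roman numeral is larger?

LXXXVII = 87
CCCXXXVII = 337
337 is larger

CCCXXXVII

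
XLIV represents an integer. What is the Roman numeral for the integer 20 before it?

XLIV = 44
44 - 20 = 24

XXIV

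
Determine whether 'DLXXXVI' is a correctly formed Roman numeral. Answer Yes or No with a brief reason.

'DLXXXVI': Check the rules: uses only the symbols I, V, X, L, C, D, M; no symbol is repeated more than three times in a row; V, L and D each appear at most once; no smaller symbol precedes a larger one (values never increase from left to right). Value: D (500) + L (50) + X (10) + X (10) + X (10) + V (5) + I (1) = 586. So it is a valid standard Roman numeral.

Yes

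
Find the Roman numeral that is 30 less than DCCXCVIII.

DCCXCVIII = 798
798 - 30 = 768

DCCLXVIII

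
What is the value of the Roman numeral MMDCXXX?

MMDCXXX: M=1000, M=1000, D=500, C=100, X=10, X=10, X=10
1000 + 1000 + 500 + 100 + 10 + 10 + 10 = 2630

2630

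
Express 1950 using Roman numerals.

Convert 1950 to Roman numerals:
  1950 contains 1×1000 (M)
  950 contains 1×900 (CM)
  50 contains 1×50 (L)

MCML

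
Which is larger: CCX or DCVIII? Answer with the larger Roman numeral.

CCX = 210
DCVIII = 608
608 is larger

DCVIII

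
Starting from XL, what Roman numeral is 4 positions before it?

XL = 40
40 - 4 = 36

XXXVI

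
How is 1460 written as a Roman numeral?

Convert 1460 to Roman numerals:
  1460 contains 1×1000 (M)
  460 contains 1×400 (CD)
  60 contains 1×50 (L)
  10 contains 1×10 (X)

MCDLX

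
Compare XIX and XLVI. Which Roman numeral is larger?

XIX = 19
XLVI = 46
46 is larger

XLVI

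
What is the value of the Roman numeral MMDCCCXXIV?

MMDCCCXXIV: M=1000, M=1000, D=500, C=100, C=100, C=100, X=10, X=10, IV=4
1000 + 1000 + 500 + 100 + 100 + 100 + 10 + 10 + 4 = 2824

2824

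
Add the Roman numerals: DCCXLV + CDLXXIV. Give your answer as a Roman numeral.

DCCXLV = 745
CDLXXIV = 474
745 + 474 = 1219

MCCXIX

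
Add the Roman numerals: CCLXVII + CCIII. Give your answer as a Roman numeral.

CCLXVII = 267
CCIII = 203
267 + 203 = 470

CDLXX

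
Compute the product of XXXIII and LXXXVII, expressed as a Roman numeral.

XXXIII = 33
LXXXVII = 87
33 × 87 = 2871

MMDCCCLXXI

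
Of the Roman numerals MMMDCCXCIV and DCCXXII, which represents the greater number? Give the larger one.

MMMDCCXCIV = 3794
DCCXXII = 722
3794 is larger

MMMDCCXCIV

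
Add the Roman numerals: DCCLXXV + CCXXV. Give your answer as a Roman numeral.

DCCLXXV = 775
CCXXV = 225
775 + 225 = 1000

M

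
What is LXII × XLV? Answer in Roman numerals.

LXII = 62
XLV = 45
62 × 45 = 2790

MMDCCXC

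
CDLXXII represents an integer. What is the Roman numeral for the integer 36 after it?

CDLXXII = 472
472 + 36 = 508

DVIII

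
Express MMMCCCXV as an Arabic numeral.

MMMCCCXV: M=1000, M=1000, M=1000, C=100, C=100, C=100, X=10, V=5
1000 + 1000 + 1000 + 100 + 100 + 100 + 10 + 5 = 3315

3315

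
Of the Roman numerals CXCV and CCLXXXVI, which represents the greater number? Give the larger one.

CXCV = 195
CCLXXXVI = 286
286 is larger

CCLXXXVI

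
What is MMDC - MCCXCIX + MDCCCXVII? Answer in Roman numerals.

MMDC = 2600, MCCXCIX = 1299, MDCCCXVII = 1817
2600 - 1299 = 1301
1301 + 1817 = 3118

MMMCXVIII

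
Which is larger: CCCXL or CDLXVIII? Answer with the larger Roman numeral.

CCCXL = 340
CDLXVIII = 468
468 is larger

CDLXVIII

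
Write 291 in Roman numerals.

Convert 291 to Roman numerals:
  291 contains 2×100 (CC)
  91 contains 1×90 (XC)
  1 contains 1×1 (I)

CCXCI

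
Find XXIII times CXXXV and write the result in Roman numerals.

XXIII = 23
CXXXV = 135
23 × 135 = 3105

MMMCV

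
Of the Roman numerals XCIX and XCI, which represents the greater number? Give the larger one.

XCIX = 99
XCI = 91
99 is larger

XCIX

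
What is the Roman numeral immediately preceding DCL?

DCL = 650, so the previous integer is 650 - 1 = 649

DCXLIX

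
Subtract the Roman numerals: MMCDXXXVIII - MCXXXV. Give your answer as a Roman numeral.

MMCDXXXVIII = 2438
MCXXXV = 1135
2438 - 1135 = 1303

MCCCIII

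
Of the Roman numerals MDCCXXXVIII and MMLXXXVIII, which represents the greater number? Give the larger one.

MDCCXXXVIII = 1738
MMLXXXVIII = 2088
2088 is larger

MMLXXXVIII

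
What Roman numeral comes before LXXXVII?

LXXXVII = 87; previous is 86

LXXXVI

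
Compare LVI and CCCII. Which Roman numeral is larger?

LVI = 56
CCCII = 302
302 is larger

CCCII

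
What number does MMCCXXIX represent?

MMCCXXIX: M=1000, M=1000, C=100, C=100, X=10, X=10, IX=9
1000 + 1000 + 100 + 100 + 10 + 10 + 9 = 2229

2229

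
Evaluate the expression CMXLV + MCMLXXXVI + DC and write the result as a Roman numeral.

CMXLV = 945, MCMLXXXVI = 1986, DC = 600
945 + 1986 = 2931
2931 + 600 = 3531

MMMDXXXI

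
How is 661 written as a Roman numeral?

Convert 661 to Roman numerals:
  661 contains 1×500 (D)
  161 contains 1×100 (C)
  61 contains 1×50 (L)
  11 contains 1×10 (X)
  1 contains 1×1 (I)

DCLXI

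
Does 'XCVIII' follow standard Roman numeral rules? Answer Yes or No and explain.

'XCVIII': Check the rules: uses only the symbols I, V, X, L, C, D, M; no symbol is repeated more than three times in a row; V, L and D each appear at most once; the only place a smaller symbol precedes a larger one is the allowed subtractive pair XC, the symbol right after such a pair (if any) is smaller than the pair's first symbol, and otherwise the values never increase from left to right. Value: XC (90) + V (5) + I (1) + I (1) + I (1) = 98. So it is a valid standard Roman numeral.

Yes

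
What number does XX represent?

XX: X=10, X=10
10 + 10 = 20

20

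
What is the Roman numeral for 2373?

Convert 2373 to Roman numerals:
  2373 contains 2×1000 (MM)
  373 contains 3×100 (CCC)
  73 contains 1×50 (L)
  23 contains 2×10 (XX)
  3 contains 3×1 (III)

MMCCCLXXIII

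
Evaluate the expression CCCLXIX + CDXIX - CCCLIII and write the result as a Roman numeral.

CCCLXIX = 369, CDXIX = 419, CCCLIII = 353
369 + 419 = 788
788 - 353 = 435

CDXXXV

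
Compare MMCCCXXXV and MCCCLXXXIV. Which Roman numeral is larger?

MMCCCXXXV = 2335
MCCCLXXXIV = 1384
2335 is larger

MMCCCXXXV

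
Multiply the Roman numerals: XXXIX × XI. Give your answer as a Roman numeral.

XXXIX = 39
XI = 11
39 × 11 = 429

CDXXIX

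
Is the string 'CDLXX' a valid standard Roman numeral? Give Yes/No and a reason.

'CDLXX': Check the rules: uses only the symbols I, V, X, L, C, D, M; no symbol is repeated more than three times in a row; V, L and D each appear at most once; the only place a smaller symbol precedes a larger one is the allowed subtractive pair CD, the symbol right after such a pair (if any) is smaller than the pair's first symbol, and otherwise the values never increase from left to right. Value: CD (400) + L (50) + X (10) + X (10) = 470. So it is a valid standard Roman numeral.

Yes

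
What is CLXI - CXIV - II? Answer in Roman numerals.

CLXI = 161, CXIV = 114, II = 2
161 - 114 = 47
47 - 2 = 45

XLV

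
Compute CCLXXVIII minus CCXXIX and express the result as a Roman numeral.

CCLXXVIII = 278
CCXXIX = 229
278 - 229 = 49

XLIX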